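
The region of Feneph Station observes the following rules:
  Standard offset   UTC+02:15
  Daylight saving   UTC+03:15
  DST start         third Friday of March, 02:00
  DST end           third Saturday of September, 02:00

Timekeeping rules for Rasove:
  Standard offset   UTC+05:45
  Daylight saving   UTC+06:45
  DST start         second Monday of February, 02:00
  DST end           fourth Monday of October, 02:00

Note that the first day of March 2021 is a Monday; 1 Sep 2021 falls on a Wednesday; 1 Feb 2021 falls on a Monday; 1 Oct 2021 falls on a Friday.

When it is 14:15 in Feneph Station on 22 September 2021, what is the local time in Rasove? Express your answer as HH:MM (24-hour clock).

18:45

1 March 2021 is a Monday, so the first Friday is March 5 and the third is March 19.
1 September 2021 is a Wednesday, so the first Saturday is September 4 and the third is September 18.
22 September 2021 is outside the daylight-saving period (19 March – 18 September), so Feneph Station is on standard time, UTC+02:15.
14:15 Feneph Station − 2h15m = 12:00 UTC.
1 February 2021 is a Monday, so the first Monday is February 1 and the second is February 8.
1 October 2021 is a Friday, so the first Monday is October 4 and the fourth is October 25.
At the standard offset (UTC+05:45), 12:00 UTC + 5h45m = 17:45 Rasove standard time.
The standard-time date in Rasove, 22 September 2021, falls between 8 February and 25 October, so daylight saving is in effect and Rasove is at UTC+06:45.
12:00 UTC + 6h45m = 18:45 Rasove.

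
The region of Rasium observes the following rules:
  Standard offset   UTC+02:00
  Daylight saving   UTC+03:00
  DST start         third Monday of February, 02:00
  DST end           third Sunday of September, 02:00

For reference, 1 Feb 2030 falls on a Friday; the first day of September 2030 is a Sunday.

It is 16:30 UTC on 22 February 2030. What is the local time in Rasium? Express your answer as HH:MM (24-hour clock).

19:30

1 February 2030 is a Friday, so the first Monday is February 4 and the third is February 18.
1 September 2030 is a Sunday, so the first Sunday is September 1 and the third is September 15.
At the standard offset (UTC+02:00), 16:30 UTC + 2h = 18:30 Rasium standard time.
The standard-time date in Rasium, 22 February 2030, lies within the daylight-saving period (18 February – 15 September), so Rasium is on daylight time, UTC+03:00.
16:30 UTC + 3h = 19:30 local.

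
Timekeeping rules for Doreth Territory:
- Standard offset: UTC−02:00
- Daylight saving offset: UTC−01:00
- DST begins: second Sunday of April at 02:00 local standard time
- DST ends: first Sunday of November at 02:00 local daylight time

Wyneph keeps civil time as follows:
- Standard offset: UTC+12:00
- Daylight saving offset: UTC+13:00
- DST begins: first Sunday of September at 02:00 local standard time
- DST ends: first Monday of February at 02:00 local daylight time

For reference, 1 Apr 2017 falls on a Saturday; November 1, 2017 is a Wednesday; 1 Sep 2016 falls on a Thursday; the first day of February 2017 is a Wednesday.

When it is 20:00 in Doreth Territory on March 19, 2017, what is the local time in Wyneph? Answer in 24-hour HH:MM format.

10:00

1 April 2017 is a Saturday, so the first Sunday is April 2 and the second is April 9.
1 November 2017 is a Wednesday, so the first Sunday is November 5.
March 19, 2017 is outside the daylight-saving period (9 April – 5 November), so Doreth Territory is on standard time, UTC−02:00.
20:00 Doreth Territory + 2h = 22:00 UTC.
1 September 2016 is a Thursday, so the first Sunday is September 4.
1 February 2017 is a Wednesday, so the first Monday is February 6.
At the standard offset (UTC+12:00), 22:00 UTC + 12h = 10:00 Wyneph standard time (rolling into the next day, 20 March 2017).
The standard-time date in Wyneph, March 20, 2017, is outside the daylight-saving period (4 September 2016 – 6 February 2017), so Wyneph is on standard time, UTC+12:00.
22:00 UTC + 12h = 10:00 Wyneph (rolling into the next day, 20 March 2017).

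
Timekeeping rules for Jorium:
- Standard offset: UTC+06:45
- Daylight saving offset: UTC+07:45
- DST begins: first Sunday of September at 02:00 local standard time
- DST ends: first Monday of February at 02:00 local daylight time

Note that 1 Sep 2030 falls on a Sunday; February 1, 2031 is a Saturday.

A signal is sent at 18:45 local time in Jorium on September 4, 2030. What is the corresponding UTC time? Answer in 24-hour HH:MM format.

11:00

1 September 2030 is a Sunday, so the first Sunday is September 1.
1 February 2031 is a Saturday, so the first Monday is February 3.
September 4, 2030 falls between 1 September 2030 and 3 February 2031, so daylight saving is in effect and Jorium is at UTC+07:45.
18:45 local − 7h45m = 11:00 UTC.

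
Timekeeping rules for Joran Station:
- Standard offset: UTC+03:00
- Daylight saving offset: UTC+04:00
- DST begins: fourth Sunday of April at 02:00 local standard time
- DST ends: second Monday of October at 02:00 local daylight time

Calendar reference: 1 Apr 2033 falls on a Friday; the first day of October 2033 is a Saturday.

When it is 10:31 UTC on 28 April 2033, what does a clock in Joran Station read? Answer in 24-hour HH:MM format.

14:31

1 April 2033 is a Friday, so the first Sunday is April 3 and the fourth is April 24.
1 October 2033 is a Saturday, so the first Monday is October 3 and the second is October 10.
At the standard offset (UTC+03:00), 10:31 UTC + 3h = 13:31 Joran Station standard time.
The standard-time date in Joran Station, 28 April 2033, falls between 24 April and 10 October, so daylight saving is in effect and Joran Station is at UTC+04:00.
10:31 UTC + 4h = 14:31 local.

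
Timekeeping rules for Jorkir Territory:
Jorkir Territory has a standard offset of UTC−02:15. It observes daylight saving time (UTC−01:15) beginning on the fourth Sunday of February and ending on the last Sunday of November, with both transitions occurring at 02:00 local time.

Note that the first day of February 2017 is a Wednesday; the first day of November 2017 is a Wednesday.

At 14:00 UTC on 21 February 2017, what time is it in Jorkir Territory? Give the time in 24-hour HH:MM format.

11:45

1 February 2017 is a Wednesday, so the first Sunday is February 5 and the fourth is February 26.
1 November 2017 is a Wednesday, so Sundays fall on 5, 12, 19, 26; the last is November 26.
At the standard offset (UTC−02:15), 14:00 UTC − 2h15m = 11:45 Jorkir Territory standard time.
Daylight saving runs 26 February – 26 November; the standard-time date in Jorkir Territory, 21 February 2017, is outside that window, so Jorkir Territory is on standard time at UTC−02:15.
14:00 UTC − 2h15m = 11:45 local.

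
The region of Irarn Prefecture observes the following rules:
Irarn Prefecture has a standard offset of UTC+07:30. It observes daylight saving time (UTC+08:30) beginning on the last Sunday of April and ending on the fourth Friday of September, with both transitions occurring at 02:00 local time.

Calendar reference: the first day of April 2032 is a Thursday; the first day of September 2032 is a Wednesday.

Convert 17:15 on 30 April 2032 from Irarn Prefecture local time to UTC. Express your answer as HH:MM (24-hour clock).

08:45

1 April 2032 is a Thursday, so Sundays fall on 4, 11, 18, 25; the last is April 25.
1 September 2032 is a Wednesday, so the first Friday is September 3 and the fourth is September 24.
Daylight saving runs 25 April – 24 September; 30 April 2032 is inside that window, so Irarn Prefecture is at UTC+08:30.
17:15 local − 8h30m = 08:45 UTC.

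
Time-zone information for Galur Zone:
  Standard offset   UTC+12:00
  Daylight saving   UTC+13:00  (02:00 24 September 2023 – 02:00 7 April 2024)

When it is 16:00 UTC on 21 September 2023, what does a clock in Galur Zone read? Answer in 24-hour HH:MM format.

At the standard offset (UTC+12:00), 16:00 UTC + 12h = 04:00 Galur Zone standard time (rolling into the next day, 22 September 2023).
Daylight saving runs 24 September 2023 – 7 April 2024; the standard-time date in Galur Zone, 22 September 2023, is outside that window, so Galur Zone is on standard time at UTC+12:00.
16:00 UTC + 12h = 04:00 local (rolling into the next day, 22 September 2023).

04:00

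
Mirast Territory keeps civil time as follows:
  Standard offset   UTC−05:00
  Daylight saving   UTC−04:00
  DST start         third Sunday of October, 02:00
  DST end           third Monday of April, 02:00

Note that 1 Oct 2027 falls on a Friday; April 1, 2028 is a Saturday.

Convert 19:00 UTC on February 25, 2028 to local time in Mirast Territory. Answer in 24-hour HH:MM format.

15:00

1 October 2027 is a Friday, so the first Sunday is October 3 and the third is October 17.
1 April 2028 is a Saturday, so the first Monday is April 3 and the third is April 17.
At the standard offset (UTC−05:00), 19:00 UTC − 5h = 14:00 Mirast Territory standard time.
The standard-time date in Mirast Territory, February 25, 2028, falls between 17 October 2027 and 17 April 2028, so daylight saving is in effect and Mirast Territory is at UTC−04:00.
19:00 UTC − 4h = 15:00 local.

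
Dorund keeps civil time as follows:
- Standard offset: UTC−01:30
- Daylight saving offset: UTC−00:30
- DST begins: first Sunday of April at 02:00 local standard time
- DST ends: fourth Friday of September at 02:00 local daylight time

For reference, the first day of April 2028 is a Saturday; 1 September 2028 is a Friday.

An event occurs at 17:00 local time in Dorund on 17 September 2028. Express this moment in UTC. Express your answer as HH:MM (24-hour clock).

17:30

1 April 2028 is a Saturday, so the first Sunday is April 2.
1 September 2028 is a Friday, so the first Friday is September 1 and the fourth is September 22.
Daylight saving runs 2 April – 22 September; 17 September 2028 is inside that window, so Dorund is at UTC−00:30.
17:00 local + 0h30m = 17:30 UTC.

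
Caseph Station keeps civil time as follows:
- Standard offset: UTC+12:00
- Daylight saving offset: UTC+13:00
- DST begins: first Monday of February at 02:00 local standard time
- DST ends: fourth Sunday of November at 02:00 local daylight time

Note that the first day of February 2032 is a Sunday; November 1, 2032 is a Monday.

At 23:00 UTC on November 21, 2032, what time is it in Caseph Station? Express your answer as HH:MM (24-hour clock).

1 February 2032 is a Sunday, so the first Monday is February 2.
1 November 2032 is a Monday, so the first Sunday is November 7 and the fourth is November 28.
At the standard offset (UTC+12:00), 23:00 UTC + 12h = 11:00 Caseph Station standard time (rolling into the next day, 22 November 2032).
The standard-time date in Caseph Station, November 22, 2032, lies within the daylight-saving period (2 February – 28 November), so Caseph Station is on daylight time, UTC+13:00.
23:00 UTC + 13h = 12:00 local (rolling into the next day, 22 November 2032).

12:00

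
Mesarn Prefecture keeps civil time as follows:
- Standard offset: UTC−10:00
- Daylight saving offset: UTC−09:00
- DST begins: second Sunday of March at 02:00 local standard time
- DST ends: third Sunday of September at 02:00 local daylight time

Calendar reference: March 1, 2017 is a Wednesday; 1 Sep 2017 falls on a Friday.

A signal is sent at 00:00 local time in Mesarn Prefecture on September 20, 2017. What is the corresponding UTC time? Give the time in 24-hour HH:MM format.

1 March 2017 is a Wednesday, so the first Sunday is March 5 and the second is March 12.
1 September 2017 is a Friday, so the first Sunday is September 3 and the third is September 17.
September 20, 2017 is outside the daylight-saving period (12 March – 17 September), so Mesarn Prefecture is on standard time, UTC−10:00.
00:00 local + 10h = 10:00 UTC.

10:00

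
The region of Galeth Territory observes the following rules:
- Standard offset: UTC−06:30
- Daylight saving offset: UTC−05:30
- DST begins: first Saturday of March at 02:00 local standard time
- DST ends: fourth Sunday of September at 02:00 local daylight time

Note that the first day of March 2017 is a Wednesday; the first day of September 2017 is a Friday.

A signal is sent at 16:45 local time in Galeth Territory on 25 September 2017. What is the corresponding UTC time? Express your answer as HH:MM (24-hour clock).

1 March 2017 is a Wednesday, so the first Saturday is March 4.
1 September 2017 is a Friday, so the first Sunday is September 3 and the fourth is September 24.
25 September 2017 is outside the daylight-saving period (4 March – 24 September), so Galeth Territory is on standard time, UTC−06:30.
16:45 local + 6h30m = 23:15 UTC.

23:15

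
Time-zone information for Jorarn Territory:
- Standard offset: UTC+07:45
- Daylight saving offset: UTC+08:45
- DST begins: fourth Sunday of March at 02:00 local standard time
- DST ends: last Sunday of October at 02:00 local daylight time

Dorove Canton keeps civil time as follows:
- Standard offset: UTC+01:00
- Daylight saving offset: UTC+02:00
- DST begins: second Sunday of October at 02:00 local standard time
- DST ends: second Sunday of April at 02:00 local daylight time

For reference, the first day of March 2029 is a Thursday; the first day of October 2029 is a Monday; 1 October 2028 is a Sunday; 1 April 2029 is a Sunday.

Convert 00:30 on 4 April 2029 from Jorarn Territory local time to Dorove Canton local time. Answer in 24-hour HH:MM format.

17:45

1 March 2029 is a Thursday, so the first Sunday is March 4 and the fourth is March 25.
1 October 2029 is a Monday, so Sundays fall on 7, 14, 21, 28; the last is October 28.
Daylight saving runs 25 March – 28 October; 4 April 2029 is inside that window, so Jorarn Territory is at UTC+08:45.
00:30 Jorarn Territory − 8h45m = 15:45 UTC (rolling into the previous day, 3 April 2029).
1 October 2028 is a Sunday, so the first Sunday is October 1 and the second is October 8.
1 April 2029 is a Sunday, so the first Sunday is April 1 and the second is April 8.
At the standard offset (UTC+01:00), 15:45 UTC + 1h = 16:45 Dorove Canton standard time.
The standard-time date in Dorove Canton, 3 April 2029, falls between 8 October 2028 and 8 April 2029, so daylight saving is in effect and Dorove Canton is at UTC+02:00.
15:45 UTC + 2h = 17:45 Dorove Canton.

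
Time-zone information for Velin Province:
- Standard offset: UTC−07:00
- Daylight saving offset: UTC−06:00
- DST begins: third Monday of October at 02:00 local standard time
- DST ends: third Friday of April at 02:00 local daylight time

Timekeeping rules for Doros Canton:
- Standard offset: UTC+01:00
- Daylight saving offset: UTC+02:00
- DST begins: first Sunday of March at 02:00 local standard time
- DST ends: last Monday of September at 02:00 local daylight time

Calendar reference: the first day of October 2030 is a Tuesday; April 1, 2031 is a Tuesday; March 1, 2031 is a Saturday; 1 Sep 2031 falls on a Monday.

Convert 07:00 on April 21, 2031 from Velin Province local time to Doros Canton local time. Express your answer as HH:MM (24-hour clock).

1 October 2030 is a Tuesday, so the first Monday is October 7 and the third is October 21.
1 April 2031 is a Tuesday, so the first Friday is April 4 and the third is April 18.
April 21, 2031 does not fall between 21 October 2030 and 18 April 2031, so daylight saving is not in effect and Velin Province is at UTC−07:00.
07:00 Velin Province + 7h = 14:00 UTC.
1 March 2031 is a Saturday, so the first Sunday is March 2.
1 September 2031 is a Monday, so Mondays fall on 1, 8, 15, 22, 29; the last is September 29.
At the standard offset (UTC+01:00), 14:00 UTC + 1h = 15:00 Doros Canton standard time.
The standard-time date in Doros Canton, April 21, 2031, falls between 2 March and 29 September, so daylight saving is in effect and Doros Canton is at UTC+02:00.
14:00 UTC + 2h = 16:00 Doros Canton.

16:00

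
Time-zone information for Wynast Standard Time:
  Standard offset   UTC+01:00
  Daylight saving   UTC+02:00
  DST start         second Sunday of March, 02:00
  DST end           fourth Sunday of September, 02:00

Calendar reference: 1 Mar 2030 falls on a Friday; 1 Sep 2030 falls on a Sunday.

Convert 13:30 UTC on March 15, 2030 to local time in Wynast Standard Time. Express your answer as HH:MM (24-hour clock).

15:30

1 March 2030 is a Friday, so the first Sunday is March 3 and the second is March 10.
1 September 2030 is a Sunday, so the first Sunday is September 1 and the fourth is September 22.
At the standard offset (UTC+01:00), 13:30 UTC + 1h = 14:30 Wynast Standard Time standard time.
The standard-time date in Wynast Standard Time, March 15, 2030, lies within the daylight-saving period (10 March – 22 September), so Wynast Standard Time is on daylight time, UTC+02:00.
13:30 UTC + 2h = 15:30 local.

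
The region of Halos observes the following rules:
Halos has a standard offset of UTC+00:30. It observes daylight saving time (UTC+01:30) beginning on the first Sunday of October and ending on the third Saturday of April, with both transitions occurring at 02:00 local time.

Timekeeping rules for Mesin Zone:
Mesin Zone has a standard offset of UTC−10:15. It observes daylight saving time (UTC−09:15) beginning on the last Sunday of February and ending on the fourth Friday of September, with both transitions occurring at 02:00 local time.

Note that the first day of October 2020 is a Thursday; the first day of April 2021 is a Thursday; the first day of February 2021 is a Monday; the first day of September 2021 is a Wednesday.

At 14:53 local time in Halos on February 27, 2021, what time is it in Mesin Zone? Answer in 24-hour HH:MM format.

1 October 2020 is a Thursday, so the first Sunday is October 4.
1 April 2021 is a Thursday, so the first Saturday is April 3 and the third is April 17.
February 27, 2021 lies within the daylight-saving period (4 October 2020 – 17 April 2021), so Halos is on daylight time, UTC+01:30.
14:53 Halos − 1h30m = 13:23 UTC.
1 February 2021 is a Monday, so Sundays fall on 7, 14, 21, 28; the last is February 28.
1 September 2021 is a Wednesday, so the first Friday is September 3 and the fourth is September 24.
At the standard offset (UTC−10:15), 13:23 UTC − 10h15m = 03:08 Mesin Zone standard time.
Daylight saving runs 28 February – 24 September; the standard-time date in Mesin Zone, February 27, 2021, is outside that window, so Mesin Zone is on standard time at UTC−10:15.
13:23 UTC − 10h15m = 03:08 Mesin Zone.

03:08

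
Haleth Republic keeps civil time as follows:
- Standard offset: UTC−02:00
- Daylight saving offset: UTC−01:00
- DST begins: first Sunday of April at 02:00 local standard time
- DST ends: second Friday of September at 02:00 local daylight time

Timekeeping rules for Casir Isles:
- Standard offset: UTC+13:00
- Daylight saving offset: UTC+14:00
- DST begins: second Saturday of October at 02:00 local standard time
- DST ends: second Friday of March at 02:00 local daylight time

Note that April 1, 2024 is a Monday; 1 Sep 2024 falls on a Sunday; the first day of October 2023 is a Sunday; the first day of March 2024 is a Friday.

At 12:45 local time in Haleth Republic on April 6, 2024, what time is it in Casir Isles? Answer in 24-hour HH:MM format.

03:45

1 April 2024 is a Monday, so the first Sunday is April 7.
1 September 2024 is a Sunday, so the first Friday is September 6 and the second is September 13.
April 6, 2024 does not fall between 7 April and 13 September, so daylight saving is not in effect and Haleth Republic is at UTC−02:00.
12:45 Haleth Republic + 2h = 14:45 UTC.
1 October 2023 is a Sunday, so the first Saturday is October 7 and the second is October 14.
1 March 2024 is a Friday, so the first Friday is March 1 and the second is March 8.
At the standard offset (UTC+13:00), 14:45 UTC + 13h = 03:45 Casir Isles standard time (rolling into the next day, 7 April 2024).
The standard-time date in Casir Isles, April 7, 2024, is outside the daylight-saving period (14 October 2023 – 8 March 2024), so Casir Isles is on standard time, UTC+13:00.
14:45 UTC + 13h = 03:45 Casir Isles (rolling into the next day, 7 April 2024).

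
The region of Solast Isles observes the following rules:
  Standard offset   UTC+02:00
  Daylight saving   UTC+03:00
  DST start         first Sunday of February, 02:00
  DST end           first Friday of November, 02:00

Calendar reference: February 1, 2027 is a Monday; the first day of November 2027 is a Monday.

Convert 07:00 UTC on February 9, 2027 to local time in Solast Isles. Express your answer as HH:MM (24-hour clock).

10:00

1 February 2027 is a Monday, so the first Sunday is February 7.
1 November 2027 is a Monday, so the first Friday is November 5.
At the standard offset (UTC+02:00), 07:00 UTC + 2h = 09:00 Solast Isles standard time.
Daylight saving runs 7 February – 5 November; the standard-time date in Solast Isles, February 9, 2027, is inside that window, so Solast Isles is at UTC+03:00.
07:00 UTC + 3h = 10:00 local.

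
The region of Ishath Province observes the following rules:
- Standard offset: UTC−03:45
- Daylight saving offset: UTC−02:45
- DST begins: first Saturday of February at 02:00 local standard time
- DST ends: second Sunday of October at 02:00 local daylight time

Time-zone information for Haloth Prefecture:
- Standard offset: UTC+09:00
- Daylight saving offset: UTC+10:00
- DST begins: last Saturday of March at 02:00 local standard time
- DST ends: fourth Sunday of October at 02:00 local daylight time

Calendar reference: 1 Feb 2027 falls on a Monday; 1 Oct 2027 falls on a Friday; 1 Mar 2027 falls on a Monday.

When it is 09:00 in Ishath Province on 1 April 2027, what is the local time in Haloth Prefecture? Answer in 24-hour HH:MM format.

1 February 2027 is a Monday, so the first Saturday is February 6.
1 October 2027 is a Friday, so the first Sunday is October 3 and the second is October 10.
1 April 2027 lies within the daylight-saving period (6 February – 10 October), so Ishath Province is on daylight time, UTC−02:45.
09:00 Ishath Province + 2h45m = 11:45 UTC.
1 March 2027 is a Monday, so Saturdays fall on 6, 13, 20, 27; the last is March 27.
1 October 2027 is a Friday, so the first Sunday is October 3 and the fourth is October 24.
At the standard offset (UTC+09:00), 11:45 UTC + 9h = 20:45 Haloth Prefecture standard time.
Daylight saving runs 27 March – 24 October; the standard-time date in Haloth Prefecture, 1 April 2027, is inside that window, so Haloth Prefecture is at UTC+10:00.
11:45 UTC + 10h = 21:45 Haloth Prefecture.

21:45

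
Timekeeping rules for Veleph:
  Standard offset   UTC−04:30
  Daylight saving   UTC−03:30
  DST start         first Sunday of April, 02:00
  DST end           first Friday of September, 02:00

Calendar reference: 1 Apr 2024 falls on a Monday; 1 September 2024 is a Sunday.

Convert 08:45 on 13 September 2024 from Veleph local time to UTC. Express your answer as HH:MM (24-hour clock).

1 April 2024 is a Monday, so the first Sunday is April 7.
1 September 2024 is a Sunday, so the first Friday is September 6.
Daylight saving runs 7 April – 6 September; 13 September 2024 is outside that window, so Veleph is on standard time at UTC−04:30.
08:45 local + 4h30m = 13:15 UTC.

13:15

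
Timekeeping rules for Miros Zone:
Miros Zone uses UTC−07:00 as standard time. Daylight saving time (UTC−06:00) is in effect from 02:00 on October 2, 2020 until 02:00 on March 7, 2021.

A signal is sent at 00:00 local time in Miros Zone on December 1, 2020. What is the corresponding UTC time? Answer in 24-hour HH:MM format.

06:00

December 1, 2020 lies within the daylight-saving period (2 October 2020 – 7 March 2021), so Miros Zone is on daylight time, UTC−06:00.
00:00 local + 6h = 06:00 UTC.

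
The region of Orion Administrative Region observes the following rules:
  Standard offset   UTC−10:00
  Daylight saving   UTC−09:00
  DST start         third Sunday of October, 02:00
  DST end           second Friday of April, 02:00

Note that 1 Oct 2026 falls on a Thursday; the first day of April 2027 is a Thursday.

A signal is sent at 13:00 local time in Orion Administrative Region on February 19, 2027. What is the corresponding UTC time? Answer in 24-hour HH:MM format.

1 October 2026 is a Thursday, so the first Sunday is October 4 and the third is October 18.
1 April 2027 is a Thursday, so the first Friday is April 2 and the second is April 9.
February 19, 2027 falls between 18 October 2026 and 9 April 2027, so daylight saving is in effect and Orion Administrative Region is at UTC−09:00.
13:00 local + 9h = 22:00 UTC.

22:00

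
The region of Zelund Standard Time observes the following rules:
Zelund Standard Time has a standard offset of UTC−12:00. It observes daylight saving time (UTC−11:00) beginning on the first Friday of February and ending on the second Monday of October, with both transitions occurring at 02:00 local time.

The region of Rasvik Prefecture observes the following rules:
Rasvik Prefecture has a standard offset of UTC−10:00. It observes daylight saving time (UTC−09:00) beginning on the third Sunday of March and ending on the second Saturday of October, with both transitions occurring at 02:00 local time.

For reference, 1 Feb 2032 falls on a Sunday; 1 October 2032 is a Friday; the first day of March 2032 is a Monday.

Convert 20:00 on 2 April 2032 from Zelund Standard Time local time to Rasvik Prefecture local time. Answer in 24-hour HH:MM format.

22:00

1 February 2032 is a Sunday, so the first Friday is February 6.
1 October 2032 is a Friday, so the first Monday is October 4 and the second is October 11.
2 April 2032 lies within the daylight-saving period (6 February – 11 October), so Zelund Standard Time is on daylight time, UTC−11:00.
20:00 Zelund Standard Time + 11h = 07:00 UTC (rolling into the next day, 3 April 2032).
1 March 2032 is a Monday, so the first Sunday is March 7 and the third is March 21.
1 October 2032 is a Friday, so the first Saturday is October 2 and the second is October 9.
At the standard offset (UTC−10:00), 07:00 UTC − 10h = 21:00 Rasvik Prefecture standard time (rolling into the previous day, 2 April 2032).
The standard-time date in Rasvik Prefecture, 2 April 2032, falls between 21 March and 9 October, so daylight saving is in effect and Rasvik Prefecture is at UTC−09:00.
07:00 UTC − 9h = 22:00 Rasvik Prefecture (rolling into the previous day, 2 April 2032).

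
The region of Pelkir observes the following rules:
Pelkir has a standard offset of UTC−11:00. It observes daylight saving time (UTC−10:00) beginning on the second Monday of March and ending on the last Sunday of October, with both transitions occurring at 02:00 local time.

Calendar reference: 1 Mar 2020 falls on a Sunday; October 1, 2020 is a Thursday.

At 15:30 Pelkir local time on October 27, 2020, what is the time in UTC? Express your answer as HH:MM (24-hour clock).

1 March 2020 is a Sunday, so the first Monday is March 2 and the second is March 9.
1 October 2020 is a Thursday, so Sundays fall on 4, 11, 18, 25; the last is October 25.
October 27, 2020 is outside the daylight-saving period (9 March – 25 October), so Pelkir is on standard time, UTC−11:00.
15:30 local + 11h = 02:30 UTC (rolling into the next day, 28 October 2020).

02:30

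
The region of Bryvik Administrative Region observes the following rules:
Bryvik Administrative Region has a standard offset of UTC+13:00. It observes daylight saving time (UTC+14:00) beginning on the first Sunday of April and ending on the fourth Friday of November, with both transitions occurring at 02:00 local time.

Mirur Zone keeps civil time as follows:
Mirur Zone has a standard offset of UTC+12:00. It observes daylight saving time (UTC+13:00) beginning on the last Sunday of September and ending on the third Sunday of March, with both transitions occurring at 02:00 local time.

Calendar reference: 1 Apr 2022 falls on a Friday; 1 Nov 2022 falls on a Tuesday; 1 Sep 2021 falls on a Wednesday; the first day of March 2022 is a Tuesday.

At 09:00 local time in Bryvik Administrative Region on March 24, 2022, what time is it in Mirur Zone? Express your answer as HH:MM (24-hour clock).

1 April 2022 is a Friday, so the first Sunday is April 3.
1 November 2022 is a Tuesday, so the first Friday is November 4 and the fourth is November 25.
March 24, 2022 is outside the daylight-saving period (3 April – 25 November), so Bryvik Administrative Region is on standard time, UTC+13:00.
09:00 Bryvik Administrative Region − 13h = 20:00 UTC (rolling into the previous day, 23 March 2022).
1 September 2021 is a Wednesday, so Sundays fall on 5, 12, 19, 26; the last is September 26.
1 March 2022 is a Tuesday, so the first Sunday is March 6 and the third is March 20.
At the standard offset (UTC+12:00), 20:00 UTC + 12h = 08:00 Mirur Zone standard time (rolling into the next day, 24 March 2022).
The standard-time date in Mirur Zone, March 24, 2022, does not fall between 26 September 2021 and 20 March 2022, so daylight saving is not in effect and Mirur Zone is at UTC+12:00.
20:00 UTC + 12h = 08:00 Mirur Zone (rolling into the next day, 24 March 2022).

08:00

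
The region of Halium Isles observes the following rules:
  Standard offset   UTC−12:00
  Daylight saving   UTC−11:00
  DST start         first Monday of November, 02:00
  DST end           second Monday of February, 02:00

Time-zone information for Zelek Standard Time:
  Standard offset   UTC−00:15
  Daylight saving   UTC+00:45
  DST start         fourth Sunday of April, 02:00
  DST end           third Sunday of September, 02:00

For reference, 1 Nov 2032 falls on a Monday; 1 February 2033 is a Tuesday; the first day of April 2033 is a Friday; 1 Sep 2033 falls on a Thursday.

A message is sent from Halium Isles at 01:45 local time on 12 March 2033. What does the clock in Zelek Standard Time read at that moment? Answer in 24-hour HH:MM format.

1 November 2032 is a Monday, so the first Monday is November 1.
1 February 2033 is a Tuesday, so the first Monday is February 7 and the second is February 14.
Daylight saving runs 1 November 2032 – 14 February 2033; 12 March 2033 is outside that window, so Halium Isles is on standard time at UTC−12:00.
01:45 Halium Isles + 12h = 13:45 UTC.
1 April 2033 is a Friday, so the first Sunday is April 3 and the fourth is April 24.
1 September 2033 is a Thursday, so the first Sunday is September 4 and the third is September 18.
At the standard offset (UTC−00:15), 13:45 UTC − 0h15m = 13:30 Zelek Standard Time standard time.
The standard-time date in Zelek Standard Time, 12 March 2033, does not fall between 24 April and 18 September, so daylight saving is not in effect and Zelek Standard Time is at UTC−00:15.
13:45 UTC − 0h15m = 13:30 Zelek Standard Time.

13:30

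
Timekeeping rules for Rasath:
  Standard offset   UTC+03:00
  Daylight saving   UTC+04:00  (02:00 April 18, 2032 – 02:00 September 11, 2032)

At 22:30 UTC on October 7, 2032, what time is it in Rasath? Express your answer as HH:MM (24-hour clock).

01:30

At the standard offset (UTC+03:00), 22:30 UTC + 3h = 01:30 Rasath standard time (rolling into the next day, 8 October 2032).
The standard-time date in Rasath, October 8, 2032, is outside the daylight-saving period (18 April – 11 September), so Rasath is on standard time, UTC+03:00.
22:30 UTC + 3h = 01:30 local (rolling into the next day, 8 October 2032).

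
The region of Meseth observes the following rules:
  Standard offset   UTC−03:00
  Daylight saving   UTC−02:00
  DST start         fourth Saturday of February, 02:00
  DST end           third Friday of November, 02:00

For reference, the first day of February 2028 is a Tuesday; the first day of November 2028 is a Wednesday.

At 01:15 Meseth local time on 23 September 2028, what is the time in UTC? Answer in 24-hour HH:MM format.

03:15

1 February 2028 is a Tuesday, so the first Saturday is February 5 and the fourth is February 26.
1 November 2028 is a Wednesday, so the first Friday is November 3 and the third is November 17.
Daylight saving runs 26 February – 17 November; 23 September 2028 is inside that window, so Meseth is at UTC−02:00.
01:15 local + 2h = 03:15 UTC.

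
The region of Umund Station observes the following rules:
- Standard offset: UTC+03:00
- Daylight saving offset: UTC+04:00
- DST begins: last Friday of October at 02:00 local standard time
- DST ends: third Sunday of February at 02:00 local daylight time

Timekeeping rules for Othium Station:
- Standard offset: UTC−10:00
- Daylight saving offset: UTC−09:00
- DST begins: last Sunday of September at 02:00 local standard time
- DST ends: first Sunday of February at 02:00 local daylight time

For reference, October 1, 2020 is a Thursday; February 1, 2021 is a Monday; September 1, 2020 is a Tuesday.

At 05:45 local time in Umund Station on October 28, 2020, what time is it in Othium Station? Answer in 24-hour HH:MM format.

17:45

1 October 2020 is a Thursday, so Fridays fall on 2, 9, 16, 23, 30; the last is October 30.
1 February 2021 is a Monday, so the first Sunday is February 7 and the third is February 21.
October 28, 2020 does not fall between 30 October 2020 and 21 February 2021, so daylight saving is not in effect and Umund Station is at UTC+03:00.
05:45 Umund Station − 3h = 02:45 UTC.
1 September 2020 is a Tuesday, so Sundays fall on 6, 13, 20, 27; the last is September 27.
1 February 2021 is a Monday, so the first Sunday is February 7.
At the standard offset (UTC−10:00), 02:45 UTC − 10h = 16:45 Othium Station standard time (rolling into the previous day, 27 October 2020).
The standard-time date in Othium Station, October 27, 2020, lies within the daylight-saving period (27 September 2020 – 7 February 2021), so Othium Station is on daylight time, UTC−09:00.
02:45 UTC − 9h = 17:45 Othium Station (rolling into the previous day, 27 October 2020).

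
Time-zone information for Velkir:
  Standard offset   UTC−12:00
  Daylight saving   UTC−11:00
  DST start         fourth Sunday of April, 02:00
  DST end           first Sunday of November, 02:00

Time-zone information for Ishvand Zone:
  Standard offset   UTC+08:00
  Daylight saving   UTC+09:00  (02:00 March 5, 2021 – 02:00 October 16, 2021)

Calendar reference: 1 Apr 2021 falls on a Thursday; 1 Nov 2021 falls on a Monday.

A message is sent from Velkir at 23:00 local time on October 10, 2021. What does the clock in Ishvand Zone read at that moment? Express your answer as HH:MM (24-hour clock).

19:00

1 April 2021 is a Thursday, so the first Sunday is April 4 and the fourth is April 25.
1 November 2021 is a Monday, so the first Sunday is November 7.
October 10, 2021 lies within the daylight-saving period (25 April – 7 November), so Velkir is on daylight time, UTC−11:00.
23:00 Velkir + 11h = 10:00 UTC (rolling into the next day, 11 October 2021).
At the standard offset (UTC+08:00), 10:00 UTC + 8h = 18:00 Ishvand Zone standard time.
The standard-time date in Ishvand Zone, October 11, 2021, falls between 5 March and 16 October, so daylight saving is in effect and Ishvand Zone is at UTC+09:00.
10:00 UTC + 9h = 19:00 Ishvand Zone.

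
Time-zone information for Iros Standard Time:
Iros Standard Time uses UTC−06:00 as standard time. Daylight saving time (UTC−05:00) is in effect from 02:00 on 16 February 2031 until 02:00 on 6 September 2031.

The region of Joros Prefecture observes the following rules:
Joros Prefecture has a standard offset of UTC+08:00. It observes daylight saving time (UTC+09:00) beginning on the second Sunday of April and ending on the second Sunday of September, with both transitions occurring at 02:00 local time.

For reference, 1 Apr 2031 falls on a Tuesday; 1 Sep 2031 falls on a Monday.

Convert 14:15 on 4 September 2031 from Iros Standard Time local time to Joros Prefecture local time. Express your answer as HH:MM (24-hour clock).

04:15

4 September 2031 lies within the daylight-saving period (16 February – 6 September), so Iros Standard Time is on daylight time, UTC−05:00.
14:15 Iros Standard Time + 5h = 19:15 UTC.
1 April 2031 is a Tuesday, so the first Sunday is April 6 and the second is April 13.
1 September 2031 is a Monday, so the first Sunday is September 7 and the second is September 14.
At the standard offset (UTC+08:00), 19:15 UTC + 8h = 03:15 Joros Prefecture standard time (rolling into the next day, 5 September 2031).
Daylight saving runs 13 April – 14 September; the standard-time date in Joros Prefecture, 5 September 2031, is inside that window, so Joros Prefecture is at UTC+09:00.
19:15 UTC + 9h = 04:15 Joros Prefecture (rolling into the next day, 5 September 2031).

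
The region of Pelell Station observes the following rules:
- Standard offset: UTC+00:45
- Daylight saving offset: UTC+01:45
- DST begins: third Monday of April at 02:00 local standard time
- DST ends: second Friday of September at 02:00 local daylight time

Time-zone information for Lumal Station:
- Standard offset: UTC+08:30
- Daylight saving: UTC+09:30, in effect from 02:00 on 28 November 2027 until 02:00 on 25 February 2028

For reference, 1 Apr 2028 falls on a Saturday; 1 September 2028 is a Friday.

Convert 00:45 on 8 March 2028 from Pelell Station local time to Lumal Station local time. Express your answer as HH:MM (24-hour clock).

08:30

1 April 2028 is a Saturday, so the first Monday is April 3 and the third is April 17.
1 September 2028 is a Friday, so the first Friday is September 1 and the second is September 8.
Daylight saving runs 17 April – 8 September; 8 March 2028 is outside that window, so Pelell Station is on standard time at UTC+00:45.
00:45 Pelell Station − 0h45m = 00:00 UTC.
At the standard offset (UTC+08:30), 00:00 UTC + 8h30m = 08:30 Lumal Station standard time.
The standard-time date in Lumal Station, 8 March 2028, is outside the daylight-saving period (28 November 2027 – 25 February 2028), so Lumal Station is on standard time, UTC+08:30.
00:00 UTC + 8h30m = 08:30 Lumal Station.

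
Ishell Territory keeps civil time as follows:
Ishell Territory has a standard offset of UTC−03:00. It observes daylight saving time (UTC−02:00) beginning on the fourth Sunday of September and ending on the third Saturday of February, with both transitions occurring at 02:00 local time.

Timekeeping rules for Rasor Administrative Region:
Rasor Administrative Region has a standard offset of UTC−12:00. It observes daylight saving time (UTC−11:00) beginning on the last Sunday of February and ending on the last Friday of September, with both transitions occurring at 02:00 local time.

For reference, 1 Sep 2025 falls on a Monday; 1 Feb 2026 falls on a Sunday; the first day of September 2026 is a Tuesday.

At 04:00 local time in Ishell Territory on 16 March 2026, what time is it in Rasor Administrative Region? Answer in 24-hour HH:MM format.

1 September 2025 is a Monday, so the first Sunday is September 7 and the fourth is September 28.
1 February 2026 is a Sunday, so the first Saturday is February 7 and the third is February 21.
16 March 2026 does not fall between 28 September 2025 and 21 February 2026, so daylight saving is not in effect and Ishell Territory is at UTC−03:00.
04:00 Ishell Territory + 3h = 07:00 UTC.
1 February 2026 is a Sunday, so Sundays fall on 1, 8, 15, 22; the last is February 22.
1 September 2026 is a Tuesday, so Fridays fall on 4, 11, 18, 25; the last is September 25.
At the standard offset (UTC−12:00), 07:00 UTC − 12h = 19:00 Rasor Administrative Region standard time (rolling into the previous day, 15 March 2026).
Daylight saving runs 22 February – 25 September; the standard-time date in Rasor Administrative Region, 15 March 2026, is inside that window, so Rasor Administrative Region is at UTC−11:00.
07:00 UTC − 11h = 20:00 Rasor Administrative Region (rolling into the previous day, 15 March 2026).

20:00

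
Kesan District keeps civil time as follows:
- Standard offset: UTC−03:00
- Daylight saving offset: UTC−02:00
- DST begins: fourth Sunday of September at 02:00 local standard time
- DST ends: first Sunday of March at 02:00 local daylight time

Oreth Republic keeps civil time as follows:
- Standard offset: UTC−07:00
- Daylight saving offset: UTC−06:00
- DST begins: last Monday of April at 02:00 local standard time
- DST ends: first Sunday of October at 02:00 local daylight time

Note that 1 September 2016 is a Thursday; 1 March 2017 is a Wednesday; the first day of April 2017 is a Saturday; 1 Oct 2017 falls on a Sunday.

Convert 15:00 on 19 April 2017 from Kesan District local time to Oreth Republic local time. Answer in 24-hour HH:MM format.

1 September 2016 is a Thursday, so the first Sunday is September 4 and the fourth is September 25.
1 March 2017 is a Wednesday, so the first Sunday is March 5.
Daylight saving runs 25 September 2016 – 5 March 2017; 19 April 2017 is outside that window, so Kesan District is on standard time at UTC−03:00.
15:00 Kesan District + 3h = 18:00 UTC.
1 April 2017 is a Saturday, so Mondays fall on 3, 10, 17, 24; the last is April 24.
1 October 2017 is a Sunday, so the first Sunday is October 1.
At the standard offset (UTC−07:00), 18:00 UTC − 7h = 11:00 Oreth Republic standard time.
The standard-time date in Oreth Republic, 19 April 2017, does not fall between 24 April and 1 October, so daylight saving is not in effect and Oreth Republic is at UTC−07:00.
18:00 UTC − 7h = 11:00 Oreth Republic.

11:00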